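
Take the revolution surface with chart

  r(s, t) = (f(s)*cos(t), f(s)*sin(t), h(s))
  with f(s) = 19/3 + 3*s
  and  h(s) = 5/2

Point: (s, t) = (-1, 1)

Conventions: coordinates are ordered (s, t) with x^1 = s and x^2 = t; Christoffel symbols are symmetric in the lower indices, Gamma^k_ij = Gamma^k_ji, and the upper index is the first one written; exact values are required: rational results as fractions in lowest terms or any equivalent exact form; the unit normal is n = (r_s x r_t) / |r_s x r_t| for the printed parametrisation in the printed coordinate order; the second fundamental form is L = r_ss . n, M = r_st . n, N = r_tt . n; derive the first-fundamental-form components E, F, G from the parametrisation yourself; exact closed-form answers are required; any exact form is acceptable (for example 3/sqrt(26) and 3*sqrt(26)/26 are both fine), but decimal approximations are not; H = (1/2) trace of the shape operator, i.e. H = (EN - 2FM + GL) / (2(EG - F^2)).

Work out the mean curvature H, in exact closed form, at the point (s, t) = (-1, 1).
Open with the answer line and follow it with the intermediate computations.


Answer: H = 0

f = 10/3, f' = 3, f'' = 0, h' = 0, h'' = 0
E = 9, F = 0, G = 100/9; answer radicand W^2 = 9
unnormalised second-form numerators: l = 0, m = 0, n = 0; L = l/sqrt(9), and similarly M = m/sqrt(W^2), N = n/sqrt(W^2)
H = (E*n - 2*F*m + G*l) / (2*(EG - F^2)*sqrt(W^2)); E*n - 2*F*m + G*l = 0, EG - F^2 = 100, so H = (0)/sqrt(9)


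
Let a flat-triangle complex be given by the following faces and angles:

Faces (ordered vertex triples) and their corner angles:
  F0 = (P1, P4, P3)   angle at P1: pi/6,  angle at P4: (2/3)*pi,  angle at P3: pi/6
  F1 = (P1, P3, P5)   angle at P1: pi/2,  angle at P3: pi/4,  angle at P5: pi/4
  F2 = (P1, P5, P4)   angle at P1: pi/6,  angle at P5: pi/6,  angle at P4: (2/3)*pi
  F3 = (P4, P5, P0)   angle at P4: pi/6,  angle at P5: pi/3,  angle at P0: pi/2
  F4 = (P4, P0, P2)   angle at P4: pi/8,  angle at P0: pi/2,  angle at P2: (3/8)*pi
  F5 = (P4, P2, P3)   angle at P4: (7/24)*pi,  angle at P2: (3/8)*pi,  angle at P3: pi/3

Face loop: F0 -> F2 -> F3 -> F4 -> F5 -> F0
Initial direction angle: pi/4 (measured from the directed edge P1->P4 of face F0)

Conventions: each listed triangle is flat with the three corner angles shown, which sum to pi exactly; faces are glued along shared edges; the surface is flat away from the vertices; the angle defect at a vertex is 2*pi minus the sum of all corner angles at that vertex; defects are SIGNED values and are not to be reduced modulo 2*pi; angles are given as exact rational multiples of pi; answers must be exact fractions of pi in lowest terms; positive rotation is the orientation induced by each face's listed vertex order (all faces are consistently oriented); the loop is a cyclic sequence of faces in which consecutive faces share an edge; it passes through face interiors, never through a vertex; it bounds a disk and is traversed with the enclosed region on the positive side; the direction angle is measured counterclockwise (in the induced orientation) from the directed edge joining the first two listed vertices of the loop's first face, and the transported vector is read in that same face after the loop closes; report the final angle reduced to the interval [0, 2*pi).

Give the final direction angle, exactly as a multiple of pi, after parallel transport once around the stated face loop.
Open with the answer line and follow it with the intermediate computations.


Answer: final direction angle = pi/3

enclosed vertex P4: corner angles sum to (23/12)*pi, defect = 2*pi - (23/12)*pi = pi/12
summing the enclosed defects onto the initial angle, mod 2*pi in the induced orientation:
final angle = pi/4 + pi/12 = pi/3 (mod 2*pi)


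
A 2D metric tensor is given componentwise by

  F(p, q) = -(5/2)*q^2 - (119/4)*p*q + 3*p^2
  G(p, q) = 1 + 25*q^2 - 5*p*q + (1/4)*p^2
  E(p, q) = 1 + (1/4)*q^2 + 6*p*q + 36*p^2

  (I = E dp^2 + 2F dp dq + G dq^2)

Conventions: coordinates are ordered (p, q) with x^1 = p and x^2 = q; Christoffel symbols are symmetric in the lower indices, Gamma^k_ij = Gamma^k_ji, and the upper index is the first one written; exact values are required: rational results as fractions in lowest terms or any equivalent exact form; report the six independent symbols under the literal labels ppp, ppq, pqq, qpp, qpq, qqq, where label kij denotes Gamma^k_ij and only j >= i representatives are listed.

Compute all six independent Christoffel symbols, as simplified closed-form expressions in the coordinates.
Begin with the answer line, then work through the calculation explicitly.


Answer: Gamma_ppp = (144*p + 12*q)/(145*p^2 + 4*p*q + 101*q^2 + 4), Gamma_ppq = (12*p + q)/(145*p^2 + 4*p*q + 101*q^2 + 4), Gamma_pqq = (-120*p - 10*q)/(145*p^2 + 4*p*q + 101*q^2 + 4), Gamma_qpp = (12*p - 120*q)/(145*p^2 + 4*p*q + 101*q^2 + 4), Gamma_qpq = (p - 10*q)/(145*p^2 + 4*p*q + 101*q^2 + 4), Gamma_qqq = (-10*p + 100*q)/(145*p^2 + 4*p*q + 101*q^2 + 4)

E = 1 + (1/4)*q^2 + 6*p*q + 36*p^2; F = -(5/2)*q^2 - (119/4)*p*q + 3*p^2; G = 1 + 25*q^2 - 5*p*q + (1/4)*p^2
Gamma^k_ij = (1/2) g^{kl} (d_i g_jl + d_j g_il - d_l g_ij), with g^inv = (1/(EG-F^2)) [[G, -F], [-F, E]]
first partials: E_p = 6*q + 72*p, E_q = (1/2)*q + 6*p, F_p = -(119/4)*q + 6*p, F_q = -5*q - (119/4)*p, G_p = -5*q + (1/2)*p, G_q = 50*q - 5*p
D = EG - F^2 = 1 + (101/4)*q^2 + p*q + (145/4)*p^2
expanded: Gamma^p_pp = (G E_p - 2F F_p + F E_q)/(2D), Gamma^p_pq = (G E_q - F G_p)/(2D), Gamma^p_qq = (2G F_q - G G_p - F G_q)/(2D), Gamma^q_pp = (2E F_p - E E_q - F E_p)/(2D), Gamma^q_pq = (E G_p - F E_q)/(2D), Gamma^q_qq = (E G_q - 2F F_q + F G_p)/(2D); substitute and cancel common factors


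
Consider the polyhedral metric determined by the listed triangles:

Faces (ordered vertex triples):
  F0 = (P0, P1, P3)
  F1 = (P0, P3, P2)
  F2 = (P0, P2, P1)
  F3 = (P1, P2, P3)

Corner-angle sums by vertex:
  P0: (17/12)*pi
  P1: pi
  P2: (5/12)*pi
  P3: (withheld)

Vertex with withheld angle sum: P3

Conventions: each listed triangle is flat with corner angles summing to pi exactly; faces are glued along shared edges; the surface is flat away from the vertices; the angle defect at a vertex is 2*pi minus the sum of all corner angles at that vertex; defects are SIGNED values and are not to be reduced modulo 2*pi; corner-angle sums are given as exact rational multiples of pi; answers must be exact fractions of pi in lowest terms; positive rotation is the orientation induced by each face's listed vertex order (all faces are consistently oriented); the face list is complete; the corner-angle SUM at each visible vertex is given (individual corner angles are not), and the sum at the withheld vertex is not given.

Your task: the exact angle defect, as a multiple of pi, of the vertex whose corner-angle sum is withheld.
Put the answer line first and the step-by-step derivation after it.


Answer: defect(P3) = (5/6)*pi

V = 4, E = 6, F = 4; chi = V - E + F = 2
Gauss-Bonnet: total defect = 2*pi*chi = 4*pi; visible defects sum to (19/6)*pi


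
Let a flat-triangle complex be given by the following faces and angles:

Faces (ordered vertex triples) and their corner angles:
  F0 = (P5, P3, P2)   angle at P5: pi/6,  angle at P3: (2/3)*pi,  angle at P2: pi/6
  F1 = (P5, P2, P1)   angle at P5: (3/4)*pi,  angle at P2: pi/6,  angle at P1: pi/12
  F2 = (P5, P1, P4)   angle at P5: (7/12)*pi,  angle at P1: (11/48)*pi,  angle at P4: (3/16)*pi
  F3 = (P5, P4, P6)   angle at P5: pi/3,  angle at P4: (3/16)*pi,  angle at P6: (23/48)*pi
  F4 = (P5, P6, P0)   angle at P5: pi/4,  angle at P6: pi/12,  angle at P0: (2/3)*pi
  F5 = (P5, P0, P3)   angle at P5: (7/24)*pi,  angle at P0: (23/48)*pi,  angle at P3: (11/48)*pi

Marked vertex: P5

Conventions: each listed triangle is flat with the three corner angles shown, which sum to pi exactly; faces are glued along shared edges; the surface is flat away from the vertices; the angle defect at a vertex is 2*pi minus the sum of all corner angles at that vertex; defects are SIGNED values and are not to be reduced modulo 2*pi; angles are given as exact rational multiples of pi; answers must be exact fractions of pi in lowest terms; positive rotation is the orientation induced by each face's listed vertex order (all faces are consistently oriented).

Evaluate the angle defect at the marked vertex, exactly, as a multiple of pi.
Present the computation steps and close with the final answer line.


Sum of corner angles at P5: (19/8)*pi
defect = 2*pi - (19/8)*pi

Answer: defect(P5) = (-3/8)*pi


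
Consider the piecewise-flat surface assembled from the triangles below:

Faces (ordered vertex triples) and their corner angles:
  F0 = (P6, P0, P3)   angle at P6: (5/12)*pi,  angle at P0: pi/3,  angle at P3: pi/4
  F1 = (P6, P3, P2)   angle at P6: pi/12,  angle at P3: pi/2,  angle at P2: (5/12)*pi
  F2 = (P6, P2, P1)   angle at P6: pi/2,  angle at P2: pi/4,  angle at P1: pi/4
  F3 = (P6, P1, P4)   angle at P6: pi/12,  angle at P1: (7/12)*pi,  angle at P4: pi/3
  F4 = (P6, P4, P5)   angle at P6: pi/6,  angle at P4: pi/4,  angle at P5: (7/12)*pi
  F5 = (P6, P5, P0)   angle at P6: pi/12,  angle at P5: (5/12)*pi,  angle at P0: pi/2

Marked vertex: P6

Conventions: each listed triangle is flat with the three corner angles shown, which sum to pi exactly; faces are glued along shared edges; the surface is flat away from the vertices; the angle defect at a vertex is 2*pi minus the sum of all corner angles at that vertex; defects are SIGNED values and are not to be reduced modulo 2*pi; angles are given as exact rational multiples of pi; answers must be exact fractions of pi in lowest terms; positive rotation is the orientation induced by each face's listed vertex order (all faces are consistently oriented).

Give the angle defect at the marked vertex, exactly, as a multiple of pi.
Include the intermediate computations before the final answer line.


Sum of corner angles at P6: (4/3)*pi
defect = 2*pi - (4/3)*pi

Answer: defect(P6) = (2/3)*pi


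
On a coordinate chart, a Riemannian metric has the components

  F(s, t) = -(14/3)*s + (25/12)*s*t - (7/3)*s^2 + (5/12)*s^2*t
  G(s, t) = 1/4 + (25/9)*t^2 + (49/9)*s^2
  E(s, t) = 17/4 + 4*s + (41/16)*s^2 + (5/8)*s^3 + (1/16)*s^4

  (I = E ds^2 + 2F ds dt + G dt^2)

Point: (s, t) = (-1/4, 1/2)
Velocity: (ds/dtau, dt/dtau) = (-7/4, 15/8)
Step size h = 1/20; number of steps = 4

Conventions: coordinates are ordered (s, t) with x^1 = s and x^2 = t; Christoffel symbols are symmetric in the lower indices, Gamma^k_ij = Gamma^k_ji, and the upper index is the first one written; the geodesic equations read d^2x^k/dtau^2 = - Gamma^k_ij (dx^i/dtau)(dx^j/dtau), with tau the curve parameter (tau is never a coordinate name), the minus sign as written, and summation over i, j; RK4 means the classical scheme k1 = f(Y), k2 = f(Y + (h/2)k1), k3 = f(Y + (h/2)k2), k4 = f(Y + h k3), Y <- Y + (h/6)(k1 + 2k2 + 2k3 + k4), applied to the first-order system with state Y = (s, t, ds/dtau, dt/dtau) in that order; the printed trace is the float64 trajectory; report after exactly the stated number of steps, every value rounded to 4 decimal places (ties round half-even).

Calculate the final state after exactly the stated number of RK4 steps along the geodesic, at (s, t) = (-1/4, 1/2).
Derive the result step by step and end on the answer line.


f(Y) = (ds/dtau, dt/dtau, -Gamma^s_ij Y'^i Y'^j, -Gamma^t_ij Y'^i Y'^j) with the Gammas evaluated at the stage position; h = 0.050000; intermediate values shown to 6 dp
step 0: s = -0.2500, t = 0.5000, ds/dtau = -1.7500, dt/dtau = 1.8750
step 1:
  k1: at (s, t) = (-0.250000, 0.500000), (ds/dtau, dt/dtau) = (-1.750000, 1.875000); Gamma_sss = 1.008077, Gamma_sst = 0.279191, Gamma_stt = 0.010280, Gamma_tss = -2.601484, Gamma_tst = -1.227540, Gamma_ttt = 1.074892; k1 = (-1.750000, 1.875000, -1.291186, -3.867603)
  k2: at (s, t) = (-0.293750, 0.546875), (ds/dtau, dt/dtau) = (-1.782280, 1.778310); Gamma_sss = 0.920751, Gamma_sst = 0.313662, Gamma_stt = 0.066244, Gamma_tss = -1.984546, Gamma_tst = -1.204296, Gamma_ttt = 0.943208; k2 = (-1.782280, 1.778310, -1.146004, -4.312733)
  k3: at (s, t) = (-0.294557, 0.544458), (ds/dtau, dt/dtau) = (-1.778650, 1.767182); Gamma_sss = 0.925823, Gamma_sst = 0.317497, Gamma_stt = 0.066728, Gamma_tss = -1.996057, Gamma_tst = -1.213619, Gamma_ttt = 0.941351; k3 = (-1.778650, 1.767182, -1.141403, -4.254344)
  k4: at (s, t) = (-0.338933, 0.588359), (ds/dtau, dt/dtau) = (-1.807070, 1.662283); Gamma_sss = 0.836061, Gamma_sst = 0.344902, Gamma_stt = 0.134508, Gamma_tss = -1.524168, Gamma_tst = -1.178441, Gamma_ttt = 0.821842; k4 = (-1.807070, 1.662283, -1.029753, -4.373474)
  Y <- Y + (h/6)(k1 + 2k2 + 2k3 + k4): s = -0.3390, t = 0.5886, ds/dtau = -1.8075, dt/dtau = 1.6635
step 2:
  k1: at (s, t) = (-0.338991, 0.588569), (ds/dtau, dt/dtau) = (-1.807465, 1.663540); Gamma_sss = 0.835676, Gamma_sst = 0.344772, Gamma_stt = 0.134629, Gamma_tss = -1.522878, Gamma_tst = -1.177967, Gamma_ttt = 0.821696; k1 = (-1.807465, 1.663540, -1.029349, -4.382594)
  k2: at (s, t) = (-0.384178, 0.630157), (ds/dtau, dt/dtau) = (-1.833198, 1.553975); Gamma_sss = 0.747334, Gamma_sst = 0.365291, Gamma_stt = 0.212695, Gamma_tss = -1.157958, Gamma_tst = -1.136347, Gamma_ttt = 0.714729; k2 = (-1.833198, 1.553975, -0.943884, -4.308827)
  k3: at (s, t) = (-0.384821, 0.627418), (ds/dtau, dt/dtau) = (-1.831062, 1.555819); Gamma_sss = 0.750894, Gamma_sst = 0.369074, Gamma_stt = 0.213450, Gamma_tss = -1.165399, Gamma_tst = -1.143882, Gamma_ttt = 0.712816; k3 = (-1.831062, 1.555819, -0.931423, -4.335475)
  k4: at (s, t) = (-0.430544, 0.666360), (ds/dtau, dt/dtau) = (-1.854036, 1.446766); Gamma_sss = 0.665865, Gamma_sst = 0.383146, Gamma_stt = 0.300166, Gamma_tss = -0.880357, Gamma_tst = -1.098780, Gamma_ttt = 0.618494; k4 = (-1.854036, 1.446766, -0.861699, -4.163047)
  Y <- Y + (h/6)(k1 + 2k2 + 2k3 + k4): s = -0.4306, t = 0.6663, ds/dtau = -1.8545, dt/dtau = 1.4483
step 3:
  k1: at (s, t) = (-0.430575, 0.666318), (ds/dtau, dt/dtau) = (-1.854478, 1.448254); Gamma_sss = 0.665890, Gamma_sst = 0.383225, Gamma_stt = 0.300220, Gamma_tss = -0.880372, Gamma_tst = -1.098897, Gamma_ttt = 0.618418; k1 = (-1.854478, 1.448254, -0.861255, -4.172157)
  k2: at (s, t) = (-0.476937, 0.702524), (ds/dtau, dt/dtau) = (-1.876010, 1.343950); Gamma_sss = 0.586160, Gamma_sst = 0.391789, Gamma_stt = 0.394321, Gamma_tss = -0.657470, Gamma_tst = -1.053834, Gamma_ttt = 0.535815; k2 = (-1.876010, 1.343950, -0.799557, -3.967868)
  k3: at (s, t) = (-0.477475, 0.699917), (ds/dtau, dt/dtau) = (-1.874467, 1.349058); Gamma_sss = 0.588173, Gamma_sst = 0.395055, Gamma_stt = 0.395336, Gamma_tss = -0.661312, Gamma_tst = -1.059218, Gamma_ttt = 0.533861; k3 = (-1.874467, 1.349058, -0.788116, -4.005025)
  k4: at (s, t) = (-0.524298, 0.733771), (ds/dtau, dt/dtau) = (-1.893884, 1.248003); Gamma_sss = 0.513407, Gamma_sst = 0.397942, Gamma_stt = 0.495613, Gamma_tss = -0.484350, Gamma_tst = -1.013940, Gamma_ttt = 0.462364; k4 = (-1.893884, 1.248003, -0.732279, -3.775917)
  Y <- Y + (h/6)(k1 + 2k2 + 2k3 + k4): s = -0.5243, t = 0.7337, ds/dtau = -1.8942, dt/dtau = 1.2491
step 4:
  k1: at (s, t) = (-0.524319, 0.733670), (ds/dtau, dt/dtau) = (-1.894219, 1.249139); Gamma_sss = 0.513464, Gamma_sst = 0.398062, Gamma_stt = 0.495659, Gamma_tss = -0.484456, Gamma_tst = -1.014121, Gamma_ttt = 0.462286; k1 = (-1.894219, 1.249139, -0.731999, -3.782177)
  k2: at (s, t) = (-0.571674, 0.764899), (ds/dtau, dt/dtau) = (-1.912519, 1.154584); Gamma_sss = 0.444592, Gamma_sst = 0.396313, Gamma_stt = 0.601145, Gamma_tss = -0.344249, Gamma_tst = -0.970794, Gamma_ttt = 0.400713; k2 = (-1.912519, 1.154584, -0.677316, -3.562353)
  k3: at (s, t) = (-0.572132, 0.762535), (ds/dtau, dt/dtau) = (-1.911152, 1.160080); Gamma_sss = 0.445565, Gamma_sst = 0.398967, Gamma_stt = 0.602288, Gamma_tss = -0.346104, Gamma_tst = -0.974499, Gamma_ttt = 0.398887; k3 = (-1.911152, 1.160080, -0.668886, -3.593776)
  k4: at (s, t) = (-0.619876, 0.791674), (ds/dtau, dt/dtau) = (-1.927663, 1.069450); Gamma_sss = 0.382018, Gamma_sst = 0.392304, Gamma_stt = 0.711916, Gamma_tss = -0.233646, Gamma_tst = -0.932318, Gamma_ttt = 0.346706; k4 = (-1.927663, 1.069450, -0.616270, -3.372358)
  Y <- Y + (h/6)(k1 + 2k2 + 2k3 + k4): s = -0.6199, t = 0.7916, ds/dtau = -1.9279, dt/dtau = 1.0702

Answer: s = -0.6199, t = 0.7916, ds/dtau = -1.9279, dt/dtau = 1.0702


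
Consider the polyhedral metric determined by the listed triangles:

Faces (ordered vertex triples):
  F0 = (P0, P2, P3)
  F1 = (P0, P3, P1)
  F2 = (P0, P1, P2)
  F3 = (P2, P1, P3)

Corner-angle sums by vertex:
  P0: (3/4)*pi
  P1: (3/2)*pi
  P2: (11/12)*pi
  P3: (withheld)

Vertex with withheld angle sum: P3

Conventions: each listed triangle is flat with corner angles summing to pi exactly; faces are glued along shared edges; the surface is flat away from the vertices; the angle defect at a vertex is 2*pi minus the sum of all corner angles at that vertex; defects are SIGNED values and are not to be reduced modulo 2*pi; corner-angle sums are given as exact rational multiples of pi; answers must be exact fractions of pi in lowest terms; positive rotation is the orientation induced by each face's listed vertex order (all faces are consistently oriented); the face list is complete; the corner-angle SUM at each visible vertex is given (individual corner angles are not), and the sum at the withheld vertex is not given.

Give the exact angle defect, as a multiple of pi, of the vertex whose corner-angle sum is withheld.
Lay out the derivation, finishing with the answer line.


V = 4, E = 6, F = 4; chi = V - E + F = 2
Gauss-Bonnet: total defect = 2*pi*chi = 4*pi; visible defects sum to (17/6)*pi

Answer: defect(P3) = (7/6)*pi


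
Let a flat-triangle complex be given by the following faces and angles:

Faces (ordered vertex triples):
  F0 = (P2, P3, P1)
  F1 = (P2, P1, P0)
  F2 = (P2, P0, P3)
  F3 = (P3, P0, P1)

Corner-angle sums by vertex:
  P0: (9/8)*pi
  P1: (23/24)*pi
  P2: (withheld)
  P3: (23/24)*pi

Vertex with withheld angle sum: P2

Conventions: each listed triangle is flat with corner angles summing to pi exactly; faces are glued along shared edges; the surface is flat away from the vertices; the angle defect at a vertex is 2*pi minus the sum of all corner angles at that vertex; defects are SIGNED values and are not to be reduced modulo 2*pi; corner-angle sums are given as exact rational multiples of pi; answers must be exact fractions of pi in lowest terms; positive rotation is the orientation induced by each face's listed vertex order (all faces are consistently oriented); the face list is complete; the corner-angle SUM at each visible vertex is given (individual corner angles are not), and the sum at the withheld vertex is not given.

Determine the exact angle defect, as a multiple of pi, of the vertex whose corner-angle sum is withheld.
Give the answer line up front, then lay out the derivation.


Answer: defect(P2) = (25/24)*pi

V = 4, E = 6, F = 4; chi = V - E + F = 2
Gauss-Bonnet: total defect = 2*pi*chi = 4*pi; visible defects sum to (71/24)*pi


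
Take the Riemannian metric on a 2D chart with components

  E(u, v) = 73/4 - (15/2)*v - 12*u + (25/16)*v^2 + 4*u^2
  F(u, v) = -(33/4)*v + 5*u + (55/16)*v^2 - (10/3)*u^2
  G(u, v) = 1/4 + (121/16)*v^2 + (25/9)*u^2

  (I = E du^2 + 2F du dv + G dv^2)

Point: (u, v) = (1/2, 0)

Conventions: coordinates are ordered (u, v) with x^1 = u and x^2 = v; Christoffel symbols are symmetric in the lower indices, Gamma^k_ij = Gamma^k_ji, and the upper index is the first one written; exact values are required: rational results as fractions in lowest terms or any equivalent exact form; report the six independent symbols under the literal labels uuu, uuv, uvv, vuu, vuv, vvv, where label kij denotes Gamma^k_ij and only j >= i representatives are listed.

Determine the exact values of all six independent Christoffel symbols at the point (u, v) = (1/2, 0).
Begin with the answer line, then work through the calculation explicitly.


Answer: Gamma_uuu = -922/701, Gamma_uuv = -1265/2103, Gamma_uvv = -5899/6309, Gamma_vuu = 11295/1402, Gamma_vuv = 1775/701, Gamma_vvv = 3470/2103

E = 53/4, F = 5/3, G = 17/18 at the point
E_u = -8, E_v = -15/2, F_u = 5/3, F_v = -33/4, G_u = 25/9, G_v = 0
EG - F^2 = 701/72;  g^inv = (72/701) * [[17/18, -5/3], [-5/3, 53/4]]
first-kind symbols [ij,l] = (1/2)(d_i g_jl + d_j g_il - d_l g_ij): [uu,u] = E_u/2 = -4, [uu,v] = F_u - E_v/2 = 65/12, [uv,u] = E_v/2 = -15/4, [uv,v] = G_u/2 = 25/18, [vv,u] = F_v - G_u/2 = -347/36, [vv,v] = G_v/2 = 0
Gamma^u_ij = (G*[ij,u] - F*[ij,v])/(EG - F^2), Gamma^v_ij = (E*[ij,v] - F*[ij,u])/(EG - F^2)


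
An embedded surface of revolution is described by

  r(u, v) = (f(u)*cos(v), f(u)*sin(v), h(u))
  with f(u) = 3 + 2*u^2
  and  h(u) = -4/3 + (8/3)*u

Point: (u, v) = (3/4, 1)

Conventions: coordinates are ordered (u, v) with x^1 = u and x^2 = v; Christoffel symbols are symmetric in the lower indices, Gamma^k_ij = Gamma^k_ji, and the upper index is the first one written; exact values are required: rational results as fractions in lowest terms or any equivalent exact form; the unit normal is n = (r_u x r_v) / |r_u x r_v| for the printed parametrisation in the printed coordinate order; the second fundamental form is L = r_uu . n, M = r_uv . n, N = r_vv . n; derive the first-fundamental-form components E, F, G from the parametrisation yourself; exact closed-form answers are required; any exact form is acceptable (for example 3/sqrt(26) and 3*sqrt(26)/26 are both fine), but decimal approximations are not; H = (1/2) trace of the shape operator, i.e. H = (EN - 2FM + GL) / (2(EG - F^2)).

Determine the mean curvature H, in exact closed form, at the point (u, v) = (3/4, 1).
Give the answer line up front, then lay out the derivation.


Answer: H = -112*sqrt(145)/693825

f = 33/8, f' = 3, f'' = 4, h' = 8/3, h'' = 0
E = 145/9, F = 0, G = 1089/64; answer radicand W^2 = 145/9
unnormalised second-form numerators: l = -32/3, m = 0, n = 11; L = l/sqrt(145/9), and similarly M = m/sqrt(W^2), N = n/sqrt(W^2)
H = (E*n - 2*F*m + G*l) / (2*(EG - F^2)*sqrt(W^2)); E*n - 2*F*m + G*l = -77/18, EG - F^2 = 17545/64, so H = (-112/14355)/sqrt(145/9)


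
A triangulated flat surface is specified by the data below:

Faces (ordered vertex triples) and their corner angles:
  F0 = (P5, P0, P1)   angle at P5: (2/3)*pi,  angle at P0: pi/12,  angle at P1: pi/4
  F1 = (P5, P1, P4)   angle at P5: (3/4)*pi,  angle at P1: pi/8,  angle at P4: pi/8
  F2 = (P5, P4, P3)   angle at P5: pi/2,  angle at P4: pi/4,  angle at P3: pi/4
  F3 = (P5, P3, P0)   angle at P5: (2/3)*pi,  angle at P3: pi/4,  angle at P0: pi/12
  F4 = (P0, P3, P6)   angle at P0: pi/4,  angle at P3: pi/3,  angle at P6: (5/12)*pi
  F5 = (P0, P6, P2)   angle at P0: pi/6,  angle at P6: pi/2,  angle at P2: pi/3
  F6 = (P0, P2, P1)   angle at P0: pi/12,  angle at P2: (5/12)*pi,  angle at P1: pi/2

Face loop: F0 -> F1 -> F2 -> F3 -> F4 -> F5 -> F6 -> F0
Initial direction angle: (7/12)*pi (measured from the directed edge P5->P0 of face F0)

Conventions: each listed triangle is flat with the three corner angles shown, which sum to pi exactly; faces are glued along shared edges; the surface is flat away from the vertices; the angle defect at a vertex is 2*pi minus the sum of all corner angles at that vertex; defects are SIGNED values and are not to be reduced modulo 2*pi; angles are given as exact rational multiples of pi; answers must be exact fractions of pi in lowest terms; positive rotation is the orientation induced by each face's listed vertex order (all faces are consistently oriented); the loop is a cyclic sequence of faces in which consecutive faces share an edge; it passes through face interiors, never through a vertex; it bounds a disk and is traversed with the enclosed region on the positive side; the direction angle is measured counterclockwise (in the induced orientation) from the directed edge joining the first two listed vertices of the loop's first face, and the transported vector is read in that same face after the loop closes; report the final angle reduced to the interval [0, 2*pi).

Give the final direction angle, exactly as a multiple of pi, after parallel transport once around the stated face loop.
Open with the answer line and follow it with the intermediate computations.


Answer: final direction angle = (4/3)*pi

enclosed vertex P0: corner angles sum to (2/3)*pi, defect = 2*pi - (2/3)*pi = (4/3)*pi
enclosed vertex P5: corner angles sum to (31/12)*pi, defect = 2*pi - (31/12)*pi = (-7/12)*pi
the rotation equals the total enclosed defect, so the final angle is initial + defects (mod 2*pi)
final angle = (7/12)*pi + (3/4)*pi = (4/3)*pi (mod 2*pi)


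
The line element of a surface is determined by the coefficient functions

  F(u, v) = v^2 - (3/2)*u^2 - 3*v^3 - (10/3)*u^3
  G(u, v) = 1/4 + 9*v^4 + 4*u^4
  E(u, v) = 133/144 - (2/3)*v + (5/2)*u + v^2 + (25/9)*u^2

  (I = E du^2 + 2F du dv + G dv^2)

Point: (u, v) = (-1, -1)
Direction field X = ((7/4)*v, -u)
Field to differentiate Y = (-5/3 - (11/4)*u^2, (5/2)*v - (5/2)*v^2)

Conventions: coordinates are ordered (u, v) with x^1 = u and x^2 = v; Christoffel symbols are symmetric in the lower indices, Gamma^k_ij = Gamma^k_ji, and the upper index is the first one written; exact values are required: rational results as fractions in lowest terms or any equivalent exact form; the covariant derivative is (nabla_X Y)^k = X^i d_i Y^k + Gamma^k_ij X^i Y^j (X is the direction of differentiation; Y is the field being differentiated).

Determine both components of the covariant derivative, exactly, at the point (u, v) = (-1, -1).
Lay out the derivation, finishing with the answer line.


E = 413/144, F = 35/6, G = 53/4 at the point
E_u = -55/18, E_v = -8/3, F_u = -7, F_v = -11, G_u = -16, G_v = -36
EG - F^2 = 763/192;  g^inv = (192/763) * [[53/4, -35/6], [-35/6, 413/144]]
first-kind symbols [ij,l] = (1/2)(d_i g_jl + d_j g_il - d_l g_ij): [uu,u] = E_u/2 = -55/36, [uu,v] = F_u - E_v/2 = -17/3, [uv,u] = E_v/2 = -4/3, [uv,v] = G_u/2 = -8, [vv,u] = F_v - G_u/2 = -3, [vv,v] = G_v/2 = -18
Gamma^u_ij = (G*[ij,u] - F*[ij,v])/(EG - F^2), Gamma^v_ij = (E*[ij,v] - F*[ij,u])/(EG - F^2)
Gamma_uuu = 2460/763, Gamma_uuv = 5568/763, Gamma_uvv = 12528/763, Gamma_vuu = -604/327, Gamma_vuv = -416/109, Gamma_vvv = -936/109
X = (-7/4, 1), Y = (-53/12, -5) at the point

Answer: (nabla_X Y)^u = -214737/6104, (nabla_X Y)^v = 76993/3924


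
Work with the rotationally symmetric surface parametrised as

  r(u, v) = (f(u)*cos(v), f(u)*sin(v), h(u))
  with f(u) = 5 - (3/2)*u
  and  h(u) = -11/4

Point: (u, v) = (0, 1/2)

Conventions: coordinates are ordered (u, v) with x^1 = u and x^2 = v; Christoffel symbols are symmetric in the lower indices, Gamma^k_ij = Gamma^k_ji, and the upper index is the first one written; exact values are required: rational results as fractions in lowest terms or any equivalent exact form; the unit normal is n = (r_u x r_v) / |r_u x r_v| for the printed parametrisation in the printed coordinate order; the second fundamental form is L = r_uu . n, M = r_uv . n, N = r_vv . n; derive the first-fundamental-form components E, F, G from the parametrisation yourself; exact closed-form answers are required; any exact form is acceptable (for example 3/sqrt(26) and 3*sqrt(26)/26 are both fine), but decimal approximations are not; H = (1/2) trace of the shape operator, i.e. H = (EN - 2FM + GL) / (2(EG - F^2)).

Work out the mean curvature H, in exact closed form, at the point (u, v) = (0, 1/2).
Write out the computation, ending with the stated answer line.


f = 5, f' = -3/2, f'' = 0, h' = 0, h'' = 0
E = 9/4, F = 0, G = 25; answer radicand W^2 = 9/4
unnormalised second-form numerators: l = 0, m = 0, n = 0; L = l/sqrt(9/4), and similarly M = m/sqrt(W^2), N = n/sqrt(W^2)
H = (E*n - 2*F*m + G*l) / (2*(EG - F^2)*sqrt(W^2)); E*n - 2*F*m + G*l = 0, EG - F^2 = 225/4, so H = (0)/sqrt(9/4)

Answer: H = 0


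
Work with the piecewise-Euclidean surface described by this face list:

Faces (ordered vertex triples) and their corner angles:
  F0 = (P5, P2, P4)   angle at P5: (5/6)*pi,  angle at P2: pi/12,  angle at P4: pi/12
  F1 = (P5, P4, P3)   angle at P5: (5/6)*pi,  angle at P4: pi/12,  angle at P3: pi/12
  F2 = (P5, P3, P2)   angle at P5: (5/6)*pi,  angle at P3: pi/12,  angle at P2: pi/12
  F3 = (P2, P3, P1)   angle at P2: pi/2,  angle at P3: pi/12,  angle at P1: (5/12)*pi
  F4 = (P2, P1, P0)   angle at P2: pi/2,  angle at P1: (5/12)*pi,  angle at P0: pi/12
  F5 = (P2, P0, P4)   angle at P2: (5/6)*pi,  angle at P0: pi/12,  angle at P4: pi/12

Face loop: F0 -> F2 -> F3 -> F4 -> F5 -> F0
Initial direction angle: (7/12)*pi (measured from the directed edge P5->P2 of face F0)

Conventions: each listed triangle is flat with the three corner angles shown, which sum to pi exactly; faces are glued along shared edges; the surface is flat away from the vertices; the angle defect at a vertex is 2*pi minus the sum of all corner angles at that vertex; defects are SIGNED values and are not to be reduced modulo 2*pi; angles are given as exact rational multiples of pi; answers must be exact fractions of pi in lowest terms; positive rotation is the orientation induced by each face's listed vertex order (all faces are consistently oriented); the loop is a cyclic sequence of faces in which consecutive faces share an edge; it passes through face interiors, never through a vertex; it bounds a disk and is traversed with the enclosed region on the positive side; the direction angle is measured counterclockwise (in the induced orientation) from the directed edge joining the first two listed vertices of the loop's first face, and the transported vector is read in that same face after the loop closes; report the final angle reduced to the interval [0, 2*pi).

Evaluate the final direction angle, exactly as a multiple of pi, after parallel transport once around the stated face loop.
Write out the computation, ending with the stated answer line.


enclosed vertex P2: corner angles sum to 2*pi, defect = 2*pi - 2*pi = 0
by Gauss-Bonnet the loop rotates the vector by the enclosed defect sum (positive orientation, mod 2*pi)
final angle = (7/12)*pi + 0 = (7/12)*pi (mod 2*pi)

Answer: final direction angle = (7/12)*pi


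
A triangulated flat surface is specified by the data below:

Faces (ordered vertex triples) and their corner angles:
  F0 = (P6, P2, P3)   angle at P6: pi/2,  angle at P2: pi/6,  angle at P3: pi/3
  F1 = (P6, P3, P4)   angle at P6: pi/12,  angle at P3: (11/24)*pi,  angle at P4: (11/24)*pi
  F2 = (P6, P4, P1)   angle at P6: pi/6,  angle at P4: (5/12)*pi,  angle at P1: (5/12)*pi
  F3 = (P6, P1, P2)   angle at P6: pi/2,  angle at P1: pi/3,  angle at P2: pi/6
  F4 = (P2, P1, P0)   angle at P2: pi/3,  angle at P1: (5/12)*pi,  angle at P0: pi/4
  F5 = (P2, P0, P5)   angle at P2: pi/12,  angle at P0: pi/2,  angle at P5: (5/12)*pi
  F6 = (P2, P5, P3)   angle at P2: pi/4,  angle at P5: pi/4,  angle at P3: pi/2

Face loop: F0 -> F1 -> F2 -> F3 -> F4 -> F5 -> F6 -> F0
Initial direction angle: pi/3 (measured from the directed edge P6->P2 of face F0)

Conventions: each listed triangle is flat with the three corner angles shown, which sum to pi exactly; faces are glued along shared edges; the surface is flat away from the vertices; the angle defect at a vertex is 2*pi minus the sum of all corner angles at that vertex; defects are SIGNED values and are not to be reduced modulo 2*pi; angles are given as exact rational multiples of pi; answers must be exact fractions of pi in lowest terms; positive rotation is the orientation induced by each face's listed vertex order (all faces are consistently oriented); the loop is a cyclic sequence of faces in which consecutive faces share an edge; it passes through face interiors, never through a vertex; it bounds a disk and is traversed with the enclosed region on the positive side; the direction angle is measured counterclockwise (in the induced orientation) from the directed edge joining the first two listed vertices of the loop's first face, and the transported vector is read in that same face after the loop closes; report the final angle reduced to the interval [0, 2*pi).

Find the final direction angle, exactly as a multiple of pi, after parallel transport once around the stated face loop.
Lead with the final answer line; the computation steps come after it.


Answer: final direction angle = pi/12

enclosed vertex P2: corner angles sum to pi, defect = 2*pi - pi = pi
enclosed vertex P6: corner angles sum to (5/4)*pi, defect = 2*pi - (5/4)*pi = (3/4)*pi
the final direction is the initial angle plus the enclosed defects, taken mod 2*pi in the induced orientation
final angle = pi/3 + (7/4)*pi = pi/12 (mod 2*pi)


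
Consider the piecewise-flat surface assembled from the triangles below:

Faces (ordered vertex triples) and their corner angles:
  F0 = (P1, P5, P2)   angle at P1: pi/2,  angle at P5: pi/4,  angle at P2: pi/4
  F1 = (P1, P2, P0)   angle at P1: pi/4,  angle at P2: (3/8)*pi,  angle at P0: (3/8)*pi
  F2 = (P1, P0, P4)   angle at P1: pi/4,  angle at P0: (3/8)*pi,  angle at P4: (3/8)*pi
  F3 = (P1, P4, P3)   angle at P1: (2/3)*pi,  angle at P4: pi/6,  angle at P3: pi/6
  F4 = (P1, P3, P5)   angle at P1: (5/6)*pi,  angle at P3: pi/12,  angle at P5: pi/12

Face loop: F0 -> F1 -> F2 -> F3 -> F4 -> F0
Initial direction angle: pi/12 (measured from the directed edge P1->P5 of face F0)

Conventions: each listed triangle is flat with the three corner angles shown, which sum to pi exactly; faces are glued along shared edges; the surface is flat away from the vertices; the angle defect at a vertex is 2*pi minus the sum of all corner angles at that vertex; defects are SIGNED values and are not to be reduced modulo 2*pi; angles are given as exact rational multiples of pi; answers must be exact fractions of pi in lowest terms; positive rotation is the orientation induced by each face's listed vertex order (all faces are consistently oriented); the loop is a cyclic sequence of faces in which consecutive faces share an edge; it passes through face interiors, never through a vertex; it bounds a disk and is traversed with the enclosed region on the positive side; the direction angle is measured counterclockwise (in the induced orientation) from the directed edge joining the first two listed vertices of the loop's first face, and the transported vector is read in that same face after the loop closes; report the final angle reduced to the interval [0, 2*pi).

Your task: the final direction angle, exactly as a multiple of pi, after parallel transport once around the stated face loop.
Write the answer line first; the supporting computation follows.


Answer: final direction angle = (19/12)*pi

enclosed vertex P1: corner angles sum to (5/2)*pi, defect = 2*pi - (5/2)*pi = -pi/2
the rotation equals the total enclosed defect, so the final angle is initial + defects (mod 2*pi)
final angle = pi/12 - pi/2 = (19/12)*pi (mod 2*pi)


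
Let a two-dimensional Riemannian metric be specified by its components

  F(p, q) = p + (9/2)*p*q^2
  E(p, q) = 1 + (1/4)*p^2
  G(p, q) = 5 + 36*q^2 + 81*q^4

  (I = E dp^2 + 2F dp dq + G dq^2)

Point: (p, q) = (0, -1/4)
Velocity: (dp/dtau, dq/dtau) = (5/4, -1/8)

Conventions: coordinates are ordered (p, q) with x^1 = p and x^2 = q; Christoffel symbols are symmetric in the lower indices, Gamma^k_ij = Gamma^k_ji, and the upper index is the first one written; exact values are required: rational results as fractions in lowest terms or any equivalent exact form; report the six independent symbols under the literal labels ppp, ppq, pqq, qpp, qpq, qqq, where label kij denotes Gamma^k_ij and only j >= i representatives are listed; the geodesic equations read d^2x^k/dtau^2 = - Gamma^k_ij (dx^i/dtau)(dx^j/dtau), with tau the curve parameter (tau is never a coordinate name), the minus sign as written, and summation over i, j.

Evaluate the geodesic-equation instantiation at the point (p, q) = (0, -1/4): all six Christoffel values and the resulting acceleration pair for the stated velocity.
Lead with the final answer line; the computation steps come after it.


Answer: Gamma_ppp = 0, Gamma_ppq = 0, Gamma_pqq = 0, Gamma_qpp = 328/1937, Gamma_qpq = 0, Gamma_qqq = -2952/1937; accelerations (d^2p/dtau^2, d^2q/dtau^2) = (0, -287/1192)

E = 1, F = 0, G = 1937/256 at the point
E_p = 0, E_q = 0, F_p = 41/32, F_q = 0, G_p = 0, G_q = -369/16
EG - F^2 = 1937/256;  g^inv = (256/1937) * [[1937/256, 0], [0, 1]]
first-kind symbols [ij,l] = (1/2)(d_i g_jl + d_j g_il - d_l g_ij): [pp,p] = E_p/2 = 0, [pp,q] = F_p - E_q/2 = 41/32, [pq,p] = E_q/2 = 0, [pq,q] = G_p/2 = 0, [qq,p] = F_q - G_p/2 = 0, [qq,q] = G_q/2 = -369/32
Gamma^p_ij = (G*[ij,p] - F*[ij,q])/(EG - F^2), Gamma^q_ij = (E*[ij,q] - F*[ij,p])/(EG - F^2)
Gamma_ppp = 0, Gamma_ppq = 0, Gamma_pqq = 0, Gamma_qpp = 328/1937, Gamma_qpq = 0, Gamma_qqq = -2952/1937
d^2p/dtau^2 = -(Gamma_ppp*(5/4)^2 + 2*Gamma_ppq*(5/4)*(-1/8) + Gamma_pqq*(-1/8)^2) = 0
d^2q/dtau^2 = -(Gamma_qpp*(5/4)^2 + 2*Gamma_qpq*(5/4)*(-1/8) + Gamma_qqq*(-1/8)^2) = -287/1192


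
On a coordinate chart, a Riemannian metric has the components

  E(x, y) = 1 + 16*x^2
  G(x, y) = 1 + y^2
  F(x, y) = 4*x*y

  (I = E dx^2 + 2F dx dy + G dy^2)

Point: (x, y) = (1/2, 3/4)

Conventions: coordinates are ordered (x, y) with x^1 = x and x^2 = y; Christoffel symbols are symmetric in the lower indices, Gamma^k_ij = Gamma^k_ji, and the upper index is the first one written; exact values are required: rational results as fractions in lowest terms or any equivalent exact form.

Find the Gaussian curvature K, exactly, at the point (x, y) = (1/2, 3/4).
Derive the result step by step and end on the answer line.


E = 5, F = 3/2, G = 25/16, EG - F^2 = 89/16 at the point
E_x = 16, E_y = 0, F_x = 3, F_y = 2, G_x = 0, G_y = 3/2
E_yy = 0, F_xy = 4, G_xx = 0
The intrinsic route: Brioschi's K = (det M1 - det M2)/(EG - F^2)^2.
M1 = [[-E_yy/2 + F_xy - G_xx/2, E_x/2, F_x - E_y/2], [F_y - G_x/2, E, F], [G_y/2, F, G]] = [[4, 8, 3], [2, 5, 3/2], [3/4, 3/2, 25/16]]; det M1 = 4
M2 = [[0, E_y/2, G_x/2], [E_y/2, E, F], [G_x/2, F, G]] = [[0, 0, 0], [0, 5, 3/2], [0, 3/2, 25/16]]; det M2 = 0
det M1 - det M2 = 4; K = 4 / (89/16)^2 = 1024/7921

Answer: K = 1024/7921


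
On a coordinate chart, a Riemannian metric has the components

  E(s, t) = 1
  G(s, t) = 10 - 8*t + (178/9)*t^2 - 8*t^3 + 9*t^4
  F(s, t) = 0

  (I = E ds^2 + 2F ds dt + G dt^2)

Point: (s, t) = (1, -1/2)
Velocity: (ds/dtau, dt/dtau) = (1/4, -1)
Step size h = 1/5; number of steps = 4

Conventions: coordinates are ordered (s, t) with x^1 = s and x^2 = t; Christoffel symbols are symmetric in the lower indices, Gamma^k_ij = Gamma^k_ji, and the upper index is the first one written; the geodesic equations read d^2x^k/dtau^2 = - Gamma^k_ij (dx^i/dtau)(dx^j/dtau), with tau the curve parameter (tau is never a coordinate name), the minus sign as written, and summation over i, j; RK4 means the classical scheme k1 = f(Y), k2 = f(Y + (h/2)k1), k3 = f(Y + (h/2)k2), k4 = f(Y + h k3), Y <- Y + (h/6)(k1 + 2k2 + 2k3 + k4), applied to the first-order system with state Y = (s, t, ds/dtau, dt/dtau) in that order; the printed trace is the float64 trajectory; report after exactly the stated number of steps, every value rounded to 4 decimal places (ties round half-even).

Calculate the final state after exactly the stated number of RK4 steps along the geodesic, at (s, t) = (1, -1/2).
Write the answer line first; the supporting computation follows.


Answer: s = 1.2000, t = -1.0909, ds/dtau = 0.2500, dt/dtau = -0.5600

f(Y) = (ds/dtau, dt/dtau, -Gamma^s_ij Y'^i Y'^j, -Gamma^t_ij Y'^i Y'^j) with the Gammas evaluated at the stage position; h = 0.200000; intermediate values shown to 6 dp
step 0: s = 1.0000, t = -0.5000, ds/dtau = 0.2500, dt/dtau = -1.0000
step 1:
  k1: at (s, t) = (1.000000, -0.500000), (ds/dtau, dt/dtau) = (0.250000, -1.000000); Gamma_sss = 0.000000, Gamma_sst = 0.000000, Gamma_stt = 0.000000, Gamma_tss = 0.000000, Gamma_tst = 0.000000, Gamma_ttt = -0.933288; k1 = (0.250000, -1.000000, 0.000000, 0.933288)
  k2: at (s, t) = (1.025000, -0.600000), (ds/dtau, dt/dtau) = (0.250000, -0.906671); Gamma_sss = 0.000000, Gamma_sst = 0.000000, Gamma_stt = 0.000000, Gamma_tss = 0.000000, Gamma_tst = 0.000000, Gamma_ttt = -0.970189; k2 = (0.250000, -0.906671, 0.000000, 0.797547)
  k3: at (s, t) = (1.025000, -0.590667), (ds/dtau, dt/dtau) = (0.250000, -0.920245); Gamma_sss = 0.000000, Gamma_sst = 0.000000, Gamma_stt = 0.000000, Gamma_tss = 0.000000, Gamma_tst = 0.000000, Gamma_ttt = -0.967519; k3 = (0.250000, -0.920245, 0.000000, 0.819344)
  k4: at (s, t) = (1.050000, -0.684049), (ds/dtau, dt/dtau) = (0.250000, -0.836131); Gamma_sss = 0.000000, Gamma_sst = 0.000000, Gamma_stt = 0.000000, Gamma_tss = 0.000000, Gamma_tst = 0.000000, Gamma_ttt = -0.987950; k4 = (0.250000, -0.836131, 0.000000, 0.690691)
  Y <- Y + (h/6)(k1 + 2k2 + 2k3 + k4): s = 1.0500, t = -0.6830, ds/dtau = 0.2500, dt/dtau = -0.8381
step 2:
  k1: at (s, t) = (1.050000, -0.682999), (ds/dtau, dt/dtau) = (0.250000, -0.838075); Gamma_sss = 0.000000, Gamma_sst = 0.000000, Gamma_stt = 0.000000, Gamma_tss = 0.000000, Gamma_tst = 0.000000, Gamma_ttt = -0.987793; k1 = (0.250000, -0.838075, 0.000000, 0.693795)
  k2: at (s, t) = (1.075000, -0.766806), (ds/dtau, dt/dtau) = (0.250000, -0.768695); Gamma_sss = 0.000000, Gamma_sst = 0.000000, Gamma_stt = 0.000000, Gamma_tss = 0.000000, Gamma_tst = 0.000000, Gamma_ttt = -0.995799; k2 = (0.250000, -0.768695, 0.000000, 0.588410)
  k3: at (s, t) = (1.075000, -0.759868), (ds/dtau, dt/dtau) = (0.250000, -0.779234); Gamma_sss = 0.000000, Gamma_sst = 0.000000, Gamma_stt = 0.000000, Gamma_tss = 0.000000, Gamma_tst = 0.000000, Gamma_ttt = -0.995461; k3 = (0.250000, -0.779234, 0.000000, 0.604449)
  k4: at (s, t) = (1.100000, -0.838846), (ds/dtau, dt/dtau) = (0.250000, -0.717185); Gamma_sss = 0.000000, Gamma_sst = 0.000000, Gamma_stt = 0.000000, Gamma_tss = 0.000000, Gamma_tst = 0.000000, Gamma_ttt = -0.996312; k4 = (0.250000, -0.717185, 0.000000, 0.512457)
  Y <- Y + (h/6)(k1 + 2k2 + 2k3 + k4): s = 1.1000, t = -0.8380, ds/dtau = 0.2500, dt/dtau = -0.7183
step 3:
  k1: at (s, t) = (1.100000, -0.838036), (ds/dtau, dt/dtau) = (0.250000, -0.718342); Gamma_sss = 0.000000, Gamma_sst = 0.000000, Gamma_stt = 0.000000, Gamma_tss = 0.000000, Gamma_tst = 0.000000, Gamma_ttt = -0.996334; k1 = (0.250000, -0.718342, 0.000000, 0.514124)
  k2: at (s, t) = (1.125000, -0.909870), (ds/dtau, dt/dtau) = (0.250000, -0.666930); Gamma_sss = 0.000000, Gamma_sst = 0.000000, Gamma_stt = 0.000000, Gamma_tss = 0.000000, Gamma_tst = 0.000000, Gamma_ttt = -0.992182; k2 = (0.250000, -0.666930, 0.000000, 0.441318)
  k3: at (s, t) = (1.125000, -0.904729), (ds/dtau, dt/dtau) = (0.250000, -0.674210); Gamma_sss = 0.000000, Gamma_sst = 0.000000, Gamma_stt = 0.000000, Gamma_tss = 0.000000, Gamma_tst = 0.000000, Gamma_ttt = -0.992615; k3 = (0.250000, -0.674210, 0.000000, 0.451203)
  k4: at (s, t) = (1.150000, -0.972878), (ds/dtau, dt/dtau) = (0.250000, -0.628102); Gamma_sss = 0.000000, Gamma_sst = 0.000000, Gamma_stt = 0.000000, Gamma_tss = 0.000000, Gamma_tst = 0.000000, Gamma_ttt = -0.985410; k4 = (0.250000, -0.628102, 0.000000, 0.388756)
  Y <- Y + (h/6)(k1 + 2k2 + 2k3 + k4): s = 1.1500, t = -0.9723, ds/dtau = 0.2500, dt/dtau = -0.6287
step 4:
  k1: at (s, t) = (1.150000, -0.972327), (ds/dtau, dt/dtau) = (0.250000, -0.628745); Gamma_sss = 0.000000, Gamma_sst = 0.000000, Gamma_stt = 0.000000, Gamma_tss = 0.000000, Gamma_tst = 0.000000, Gamma_ttt = -0.985480; k1 = (0.250000, -0.628745, 0.000000, 0.389580)
  k2: at (s, t) = (1.175000, -1.035201), (ds/dtau, dt/dtau) = (0.250000, -0.589787); Gamma_sss = 0.000000, Gamma_sst = 0.000000, Gamma_stt = 0.000000, Gamma_tss = 0.000000, Gamma_tst = 0.000000, Gamma_ttt = -0.976405; k2 = (0.250000, -0.589787, 0.000000, 0.339641)
  k3: at (s, t) = (1.175000, -1.031306), (ds/dtau, dt/dtau) = (0.250000, -0.594781); Gamma_sss = 0.000000, Gamma_sst = 0.000000, Gamma_stt = 0.000000, Gamma_tss = 0.000000, Gamma_tst = 0.000000, Gamma_ttt = -0.977026; k3 = (0.250000, -0.594781, 0.000000, 0.345637)
  k4: at (s, t) = (1.200000, -1.091283), (ds/dtau, dt/dtau) = (0.250000, -0.559618); Gamma_sss = 0.000000, Gamma_sst = 0.000000, Gamma_stt = 0.000000, Gamma_tss = 0.000000, Gamma_tst = 0.000000, Gamma_ttt = -0.966724; k4 = (0.250000, -0.559618, 0.000000, 0.302751)
  Y <- Y + (h/6)(k1 + 2k2 + 2k3 + k4): s = 1.2000, t = -1.0909, ds/dtau = 0.2500, dt/dtau = -0.5600
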